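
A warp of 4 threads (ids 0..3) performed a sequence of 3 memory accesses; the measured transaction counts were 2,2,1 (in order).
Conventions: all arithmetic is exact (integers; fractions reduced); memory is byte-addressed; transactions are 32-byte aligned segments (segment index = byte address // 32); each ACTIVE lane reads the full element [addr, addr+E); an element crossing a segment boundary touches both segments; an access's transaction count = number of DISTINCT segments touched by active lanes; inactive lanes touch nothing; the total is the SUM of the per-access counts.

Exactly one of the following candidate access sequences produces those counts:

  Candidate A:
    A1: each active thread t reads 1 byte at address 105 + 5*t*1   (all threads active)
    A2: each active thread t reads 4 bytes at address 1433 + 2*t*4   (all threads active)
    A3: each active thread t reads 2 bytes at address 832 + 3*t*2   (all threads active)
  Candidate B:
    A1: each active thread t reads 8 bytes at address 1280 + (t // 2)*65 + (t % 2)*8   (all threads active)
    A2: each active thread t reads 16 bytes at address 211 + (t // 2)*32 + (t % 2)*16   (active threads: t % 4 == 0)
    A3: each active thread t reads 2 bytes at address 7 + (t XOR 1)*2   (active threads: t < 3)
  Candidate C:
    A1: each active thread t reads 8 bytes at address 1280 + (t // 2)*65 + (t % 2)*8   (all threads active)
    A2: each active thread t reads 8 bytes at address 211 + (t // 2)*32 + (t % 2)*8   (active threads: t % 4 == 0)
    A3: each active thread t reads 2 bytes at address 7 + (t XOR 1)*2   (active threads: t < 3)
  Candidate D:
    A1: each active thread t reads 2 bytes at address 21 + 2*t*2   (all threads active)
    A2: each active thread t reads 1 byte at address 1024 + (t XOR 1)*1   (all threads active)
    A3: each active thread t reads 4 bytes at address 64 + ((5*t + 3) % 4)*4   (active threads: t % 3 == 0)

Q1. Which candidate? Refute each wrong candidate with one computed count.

A: A1 gives 1 transaction, not 2
C: A2 gives 1 transaction, not 2
D: A2 gives 1 transaction, not 2
B: all counts match (2,2,1)

Answer: B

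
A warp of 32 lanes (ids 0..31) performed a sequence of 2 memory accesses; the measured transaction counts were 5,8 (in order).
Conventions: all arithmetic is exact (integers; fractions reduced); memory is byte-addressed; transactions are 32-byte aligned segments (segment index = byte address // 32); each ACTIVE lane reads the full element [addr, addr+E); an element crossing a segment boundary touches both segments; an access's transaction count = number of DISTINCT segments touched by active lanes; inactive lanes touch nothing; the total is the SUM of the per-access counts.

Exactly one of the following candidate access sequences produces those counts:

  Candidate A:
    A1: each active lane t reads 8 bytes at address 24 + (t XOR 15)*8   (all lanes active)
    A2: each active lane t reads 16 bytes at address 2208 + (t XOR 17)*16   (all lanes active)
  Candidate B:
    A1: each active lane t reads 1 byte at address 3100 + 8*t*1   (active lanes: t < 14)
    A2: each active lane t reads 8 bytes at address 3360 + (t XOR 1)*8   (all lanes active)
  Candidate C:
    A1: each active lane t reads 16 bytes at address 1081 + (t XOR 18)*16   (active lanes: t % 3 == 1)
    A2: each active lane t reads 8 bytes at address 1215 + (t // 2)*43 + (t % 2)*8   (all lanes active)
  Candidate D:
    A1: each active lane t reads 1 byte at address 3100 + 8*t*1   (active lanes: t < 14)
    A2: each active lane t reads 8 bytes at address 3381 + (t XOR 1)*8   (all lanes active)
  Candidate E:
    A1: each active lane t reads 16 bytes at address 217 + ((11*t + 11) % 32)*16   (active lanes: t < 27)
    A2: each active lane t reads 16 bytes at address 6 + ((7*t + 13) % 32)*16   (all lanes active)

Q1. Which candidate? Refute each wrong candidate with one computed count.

A: A1 gives 9 transactions, not 5
C: A1 gives 11 transactions, not 5
D: A2 gives 9 transactions, not 8
E: A1 gives 16 transactions, not 5
B: all counts match (5,8)

Answer: B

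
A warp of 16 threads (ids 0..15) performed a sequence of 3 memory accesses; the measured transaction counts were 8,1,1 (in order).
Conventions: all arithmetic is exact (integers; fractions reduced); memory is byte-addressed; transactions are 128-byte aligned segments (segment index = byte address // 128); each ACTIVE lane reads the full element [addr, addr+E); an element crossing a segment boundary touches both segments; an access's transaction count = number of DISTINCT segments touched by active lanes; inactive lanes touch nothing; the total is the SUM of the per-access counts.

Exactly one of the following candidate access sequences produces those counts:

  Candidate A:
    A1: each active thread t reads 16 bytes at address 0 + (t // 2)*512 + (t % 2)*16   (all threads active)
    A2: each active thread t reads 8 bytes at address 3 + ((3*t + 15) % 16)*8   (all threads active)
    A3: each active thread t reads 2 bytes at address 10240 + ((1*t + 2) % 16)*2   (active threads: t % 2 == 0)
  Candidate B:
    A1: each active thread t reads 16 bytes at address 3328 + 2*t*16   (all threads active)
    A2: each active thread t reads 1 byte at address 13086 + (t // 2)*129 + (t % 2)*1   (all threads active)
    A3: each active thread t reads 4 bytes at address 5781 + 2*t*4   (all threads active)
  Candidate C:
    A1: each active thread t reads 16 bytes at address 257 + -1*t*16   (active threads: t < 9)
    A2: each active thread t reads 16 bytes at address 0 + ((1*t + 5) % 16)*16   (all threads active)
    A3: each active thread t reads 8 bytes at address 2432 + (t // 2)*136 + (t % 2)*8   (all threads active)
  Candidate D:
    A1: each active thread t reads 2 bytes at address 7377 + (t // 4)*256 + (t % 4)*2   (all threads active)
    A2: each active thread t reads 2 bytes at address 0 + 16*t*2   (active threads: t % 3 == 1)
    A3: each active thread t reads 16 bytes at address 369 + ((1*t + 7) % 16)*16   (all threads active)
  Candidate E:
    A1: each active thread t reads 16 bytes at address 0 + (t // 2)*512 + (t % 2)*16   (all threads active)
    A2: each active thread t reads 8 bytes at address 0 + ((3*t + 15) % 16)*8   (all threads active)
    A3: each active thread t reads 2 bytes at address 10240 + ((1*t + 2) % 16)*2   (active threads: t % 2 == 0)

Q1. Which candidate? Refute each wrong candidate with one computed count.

A: A2 gives 2 transactions, not 1
B: A1 gives 4 transactions, not 8
C: A1 gives 2 transactions, not 8
D: A1 gives 4 transactions, not 8
E: all counts match (8,1,1)

Answer: E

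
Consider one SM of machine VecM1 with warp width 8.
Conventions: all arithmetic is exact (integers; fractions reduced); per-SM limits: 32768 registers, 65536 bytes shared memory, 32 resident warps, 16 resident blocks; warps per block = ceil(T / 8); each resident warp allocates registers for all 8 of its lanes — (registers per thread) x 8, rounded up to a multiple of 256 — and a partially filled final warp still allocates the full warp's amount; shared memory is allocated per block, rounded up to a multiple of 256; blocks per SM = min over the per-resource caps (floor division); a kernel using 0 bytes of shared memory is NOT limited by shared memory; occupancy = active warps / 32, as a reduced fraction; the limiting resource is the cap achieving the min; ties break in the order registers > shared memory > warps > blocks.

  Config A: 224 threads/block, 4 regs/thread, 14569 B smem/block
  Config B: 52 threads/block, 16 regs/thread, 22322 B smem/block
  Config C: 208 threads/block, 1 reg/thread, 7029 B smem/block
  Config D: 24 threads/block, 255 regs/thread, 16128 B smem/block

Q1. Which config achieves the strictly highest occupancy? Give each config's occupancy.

occupancies: A 7/8, B 7/16, C 13/16, D 3/8

Answer: A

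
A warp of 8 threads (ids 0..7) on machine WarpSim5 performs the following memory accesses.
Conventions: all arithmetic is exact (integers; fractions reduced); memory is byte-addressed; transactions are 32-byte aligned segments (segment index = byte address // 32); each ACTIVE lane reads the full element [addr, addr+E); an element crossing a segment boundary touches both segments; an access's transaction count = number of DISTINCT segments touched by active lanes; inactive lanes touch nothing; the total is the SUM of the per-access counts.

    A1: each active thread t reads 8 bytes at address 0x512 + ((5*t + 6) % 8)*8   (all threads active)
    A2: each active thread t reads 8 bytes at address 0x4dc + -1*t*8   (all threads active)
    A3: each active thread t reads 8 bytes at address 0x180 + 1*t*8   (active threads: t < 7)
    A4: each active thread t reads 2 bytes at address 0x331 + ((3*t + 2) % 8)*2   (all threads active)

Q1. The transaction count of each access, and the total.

A1: 3 transactions
A2: 3 transactions
A3: 2 transactions
A4: 2 transactions

Answer: 3,3,2,2; total 10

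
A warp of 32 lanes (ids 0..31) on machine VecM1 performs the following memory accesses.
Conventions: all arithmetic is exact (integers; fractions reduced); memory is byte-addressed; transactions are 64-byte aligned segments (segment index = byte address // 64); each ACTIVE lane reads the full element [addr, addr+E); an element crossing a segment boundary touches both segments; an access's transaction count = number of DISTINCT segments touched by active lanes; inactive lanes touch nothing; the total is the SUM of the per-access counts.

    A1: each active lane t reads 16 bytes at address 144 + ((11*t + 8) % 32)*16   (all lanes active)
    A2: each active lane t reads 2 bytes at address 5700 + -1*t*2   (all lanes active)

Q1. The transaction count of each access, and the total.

A1: 9 transactions
A2: 2 transactions

Answer: 9,2; total 11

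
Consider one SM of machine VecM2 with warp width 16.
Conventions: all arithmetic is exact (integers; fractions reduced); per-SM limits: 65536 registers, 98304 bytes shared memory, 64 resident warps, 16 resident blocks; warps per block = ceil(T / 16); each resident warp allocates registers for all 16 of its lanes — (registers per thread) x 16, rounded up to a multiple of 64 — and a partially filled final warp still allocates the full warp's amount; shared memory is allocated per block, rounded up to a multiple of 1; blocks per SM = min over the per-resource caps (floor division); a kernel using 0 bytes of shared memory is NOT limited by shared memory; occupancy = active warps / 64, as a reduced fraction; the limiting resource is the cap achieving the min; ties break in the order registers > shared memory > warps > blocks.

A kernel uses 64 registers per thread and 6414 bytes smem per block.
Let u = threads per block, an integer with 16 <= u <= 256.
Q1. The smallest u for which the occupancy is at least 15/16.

Answer: u = 49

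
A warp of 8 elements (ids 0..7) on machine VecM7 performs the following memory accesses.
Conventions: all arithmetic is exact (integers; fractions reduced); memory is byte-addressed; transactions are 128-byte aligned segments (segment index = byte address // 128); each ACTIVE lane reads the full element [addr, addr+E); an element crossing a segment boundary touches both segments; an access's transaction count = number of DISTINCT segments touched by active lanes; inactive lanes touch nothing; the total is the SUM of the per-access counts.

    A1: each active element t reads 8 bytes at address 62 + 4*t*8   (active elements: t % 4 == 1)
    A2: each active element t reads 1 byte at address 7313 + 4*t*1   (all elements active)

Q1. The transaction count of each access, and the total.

A1: 2 transactions
A2: 1 transaction

Answer: 2,1; total 3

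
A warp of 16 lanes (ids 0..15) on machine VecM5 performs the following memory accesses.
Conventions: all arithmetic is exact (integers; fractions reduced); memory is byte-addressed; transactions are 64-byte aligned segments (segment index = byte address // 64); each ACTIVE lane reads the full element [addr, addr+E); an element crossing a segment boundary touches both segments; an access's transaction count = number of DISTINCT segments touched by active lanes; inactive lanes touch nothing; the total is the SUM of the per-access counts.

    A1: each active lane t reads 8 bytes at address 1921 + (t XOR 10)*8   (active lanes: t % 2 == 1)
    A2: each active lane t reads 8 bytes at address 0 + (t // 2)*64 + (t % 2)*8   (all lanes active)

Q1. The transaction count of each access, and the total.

A1: 3 transactions
A2: 8 transactions

Answer: 3,8; total 11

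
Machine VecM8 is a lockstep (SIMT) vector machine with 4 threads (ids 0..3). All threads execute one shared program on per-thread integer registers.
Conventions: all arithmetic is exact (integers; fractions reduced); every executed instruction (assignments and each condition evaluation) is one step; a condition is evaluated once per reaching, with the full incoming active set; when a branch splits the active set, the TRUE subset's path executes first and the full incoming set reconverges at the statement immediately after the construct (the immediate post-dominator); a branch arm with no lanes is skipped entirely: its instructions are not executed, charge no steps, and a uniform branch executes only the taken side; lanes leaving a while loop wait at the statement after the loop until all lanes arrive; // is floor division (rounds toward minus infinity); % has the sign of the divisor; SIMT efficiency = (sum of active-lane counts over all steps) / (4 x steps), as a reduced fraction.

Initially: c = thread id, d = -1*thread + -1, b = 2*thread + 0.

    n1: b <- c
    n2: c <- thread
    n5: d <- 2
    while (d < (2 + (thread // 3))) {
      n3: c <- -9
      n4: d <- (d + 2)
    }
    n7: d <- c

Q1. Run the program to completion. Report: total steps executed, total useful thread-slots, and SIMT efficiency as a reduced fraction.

Answer: 8 steps, 23 useful, 23/32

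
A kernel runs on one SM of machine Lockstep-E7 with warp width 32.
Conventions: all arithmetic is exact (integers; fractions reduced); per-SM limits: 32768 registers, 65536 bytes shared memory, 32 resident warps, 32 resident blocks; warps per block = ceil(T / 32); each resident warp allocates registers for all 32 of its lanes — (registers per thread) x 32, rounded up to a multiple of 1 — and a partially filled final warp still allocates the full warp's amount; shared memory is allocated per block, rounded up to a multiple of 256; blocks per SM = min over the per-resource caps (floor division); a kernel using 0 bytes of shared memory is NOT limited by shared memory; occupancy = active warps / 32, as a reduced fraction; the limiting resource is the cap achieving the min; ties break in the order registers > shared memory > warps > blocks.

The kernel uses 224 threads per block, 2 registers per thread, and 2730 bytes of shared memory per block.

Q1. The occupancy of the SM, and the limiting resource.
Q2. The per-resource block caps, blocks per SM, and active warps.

Answer: occupancy 7/8, limited by warps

registers: 73 blocks
shared memory: 23 blocks
warps: 4 blocks
blocks: 32 blocks

Answer: 4 blocks, 28 active warps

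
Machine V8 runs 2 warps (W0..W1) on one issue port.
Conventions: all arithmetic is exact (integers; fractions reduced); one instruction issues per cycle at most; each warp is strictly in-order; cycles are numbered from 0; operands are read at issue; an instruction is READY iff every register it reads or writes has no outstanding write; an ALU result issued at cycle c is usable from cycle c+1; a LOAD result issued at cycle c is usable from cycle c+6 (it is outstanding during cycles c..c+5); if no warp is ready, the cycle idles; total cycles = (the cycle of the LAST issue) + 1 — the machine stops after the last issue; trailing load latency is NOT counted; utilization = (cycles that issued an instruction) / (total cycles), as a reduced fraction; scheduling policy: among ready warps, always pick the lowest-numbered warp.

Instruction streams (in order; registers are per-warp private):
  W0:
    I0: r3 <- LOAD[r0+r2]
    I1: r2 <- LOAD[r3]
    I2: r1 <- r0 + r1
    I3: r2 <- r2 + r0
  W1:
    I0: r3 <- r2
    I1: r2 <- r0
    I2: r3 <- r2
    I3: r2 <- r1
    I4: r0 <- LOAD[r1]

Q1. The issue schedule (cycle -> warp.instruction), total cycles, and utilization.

cycle 0: W0.I0
cycle 1: W1.I0
cycle 2: W1.I1
cycle 3: W1.I2
cycle 4: W1.I3
cycle 5: W1.I4
cycle 6: W0.I1
cycle 7: W0.I2
cycle 8: idle
cycle 9: idle
cycle 10: idle
cycle 11: idle
cycle 12: W0.I3

Answer: 13 cycles, utilization 9/13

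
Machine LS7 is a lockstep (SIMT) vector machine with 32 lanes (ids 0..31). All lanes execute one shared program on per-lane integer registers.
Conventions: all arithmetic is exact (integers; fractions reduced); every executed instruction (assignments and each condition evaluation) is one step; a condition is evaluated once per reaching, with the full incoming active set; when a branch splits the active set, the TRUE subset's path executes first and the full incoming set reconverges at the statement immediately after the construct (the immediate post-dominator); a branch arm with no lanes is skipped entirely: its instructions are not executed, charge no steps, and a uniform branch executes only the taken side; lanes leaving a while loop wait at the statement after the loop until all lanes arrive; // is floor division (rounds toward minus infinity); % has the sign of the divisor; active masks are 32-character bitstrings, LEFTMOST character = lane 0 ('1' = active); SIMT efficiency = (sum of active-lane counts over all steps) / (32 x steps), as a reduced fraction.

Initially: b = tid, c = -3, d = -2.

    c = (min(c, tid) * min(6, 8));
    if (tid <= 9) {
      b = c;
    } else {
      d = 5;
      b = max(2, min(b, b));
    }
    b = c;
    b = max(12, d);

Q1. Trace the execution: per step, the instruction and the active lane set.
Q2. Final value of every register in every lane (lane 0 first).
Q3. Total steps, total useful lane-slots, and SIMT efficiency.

step 0: c <- (min(c, tid) * min(6, 8)) 11111111111111111111111111111111
step 1: eval (tid <= 9)              11111111111111111111111111111111
step 2: b <- c                       11111111110000000000000000000000
step 3: d <- 5                       00000000001111111111111111111111
step 4: b <- max(2, min(b, b))       00000000001111111111111111111111
step 5: b <- c                       11111111111111111111111111111111
step 6: b <- max(12, d)              11111111111111111111111111111111

Answer: 7 steps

b: 12,12,12,12,12,12,12,12,12,12,12,12,12,12,12,12,12,12,12,12,12,12,12,12,12,12,12,12,12,12,12,12
c: -18,-18,-18,-18,-18,-18,-18,-18,-18,-18,-18,-18,-18,-18,-18,-18,-18,-18,-18,-18,-18,-18,-18,-18,-18,-18,-18,-18,-18,-18,-18,-18
d: -2,-2,-2,-2,-2,-2,-2,-2,-2,-2,5,5,5,5,5,5,5,5,5,5,5,5,5,5,5,5,5,5,5,5,5,5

steps = 7; useful = 182; efficiency = 182/224 = 13/16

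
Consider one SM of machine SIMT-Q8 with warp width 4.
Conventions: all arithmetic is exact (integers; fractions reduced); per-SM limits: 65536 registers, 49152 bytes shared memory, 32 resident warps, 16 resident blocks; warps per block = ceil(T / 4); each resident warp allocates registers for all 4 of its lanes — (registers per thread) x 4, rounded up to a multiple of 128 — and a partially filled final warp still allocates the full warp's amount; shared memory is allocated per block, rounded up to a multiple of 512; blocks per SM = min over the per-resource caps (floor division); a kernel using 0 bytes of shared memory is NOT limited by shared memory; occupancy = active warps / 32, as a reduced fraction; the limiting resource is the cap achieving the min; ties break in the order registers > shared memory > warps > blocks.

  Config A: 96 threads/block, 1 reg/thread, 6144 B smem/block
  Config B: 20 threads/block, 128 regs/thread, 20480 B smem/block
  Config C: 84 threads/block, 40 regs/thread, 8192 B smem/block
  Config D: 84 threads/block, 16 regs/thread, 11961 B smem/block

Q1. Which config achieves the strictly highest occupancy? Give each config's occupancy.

occupancies: A 3/4, B 5/16, C 21/32, D 21/32

Answer: A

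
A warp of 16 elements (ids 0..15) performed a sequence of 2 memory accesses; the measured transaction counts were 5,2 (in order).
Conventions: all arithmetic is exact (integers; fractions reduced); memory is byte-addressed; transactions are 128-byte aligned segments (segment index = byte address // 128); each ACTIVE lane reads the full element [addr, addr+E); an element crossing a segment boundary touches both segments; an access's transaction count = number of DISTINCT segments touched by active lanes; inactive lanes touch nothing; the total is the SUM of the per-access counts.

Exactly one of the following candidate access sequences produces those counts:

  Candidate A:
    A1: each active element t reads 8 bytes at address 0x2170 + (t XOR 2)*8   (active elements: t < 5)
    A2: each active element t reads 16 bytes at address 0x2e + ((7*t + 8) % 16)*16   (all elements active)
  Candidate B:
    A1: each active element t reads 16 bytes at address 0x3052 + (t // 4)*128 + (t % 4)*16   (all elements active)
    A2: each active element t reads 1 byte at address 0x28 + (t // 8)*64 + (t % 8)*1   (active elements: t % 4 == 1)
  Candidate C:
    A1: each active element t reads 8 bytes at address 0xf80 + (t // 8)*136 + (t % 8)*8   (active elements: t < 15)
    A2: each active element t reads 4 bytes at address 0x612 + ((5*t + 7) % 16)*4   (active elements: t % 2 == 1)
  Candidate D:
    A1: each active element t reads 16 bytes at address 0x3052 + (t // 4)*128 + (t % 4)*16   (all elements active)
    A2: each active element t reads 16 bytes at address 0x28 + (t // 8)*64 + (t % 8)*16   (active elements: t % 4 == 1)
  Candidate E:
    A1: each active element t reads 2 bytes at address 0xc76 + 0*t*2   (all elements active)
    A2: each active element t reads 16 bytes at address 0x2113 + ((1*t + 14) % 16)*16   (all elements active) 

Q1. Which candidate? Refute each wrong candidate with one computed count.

A: A1 gives 2 transactions, not 5
B: A2 gives 1 transaction, not 2
C: A1 gives 2 transactions, not 5
E: A1 gives 1 transaction, not 5
D: all counts match (5,2)

Answer: D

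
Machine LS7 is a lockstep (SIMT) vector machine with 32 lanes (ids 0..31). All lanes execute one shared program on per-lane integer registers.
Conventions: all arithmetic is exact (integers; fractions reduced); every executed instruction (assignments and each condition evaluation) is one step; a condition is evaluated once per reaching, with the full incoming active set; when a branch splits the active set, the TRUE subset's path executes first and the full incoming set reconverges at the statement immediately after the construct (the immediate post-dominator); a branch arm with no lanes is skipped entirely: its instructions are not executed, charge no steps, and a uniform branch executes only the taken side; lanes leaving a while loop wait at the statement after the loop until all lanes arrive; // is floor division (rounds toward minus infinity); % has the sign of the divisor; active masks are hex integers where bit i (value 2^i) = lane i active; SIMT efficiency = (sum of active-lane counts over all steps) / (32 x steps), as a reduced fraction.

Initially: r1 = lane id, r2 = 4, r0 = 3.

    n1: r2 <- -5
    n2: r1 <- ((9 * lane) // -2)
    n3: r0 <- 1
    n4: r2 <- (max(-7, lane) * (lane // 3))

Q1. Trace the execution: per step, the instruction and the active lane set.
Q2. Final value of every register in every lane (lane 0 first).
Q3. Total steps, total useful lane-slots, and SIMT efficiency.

step 0: r2 <- -5                     0xffffffff
step 1: r1 <- ((9 * lane) // -2)     0xffffffff
step 2: r0 <- 1                      0xffffffff
step 3: r2 <- (max(-7, lane) * (lane // 3)) 0xffffffff

Answer: 4 steps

r1: 0,-5,-9,-14,-18,-23,-27,-32,-36,-41,-45,-50,-54,-59,-63,-68,-72,-77,-81,-86,-90,-95,-99,-104,-108,-113,-117,-122,-126,-131,-135,-140
r2: 0,0,0,3,4,5,12,14,16,27,30,33,48,52,56,75,80,85,108,114,120,147,154,161,192,200,208,243,252,261,300,310
r0: 1,1,1,1,1,1,1,1,1,1,1,1,1,1,1,1,1,1,1,1,1,1,1,1,1,1,1,1,1,1,1,1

steps = 4; useful = 128; efficiency = 128/128 = 1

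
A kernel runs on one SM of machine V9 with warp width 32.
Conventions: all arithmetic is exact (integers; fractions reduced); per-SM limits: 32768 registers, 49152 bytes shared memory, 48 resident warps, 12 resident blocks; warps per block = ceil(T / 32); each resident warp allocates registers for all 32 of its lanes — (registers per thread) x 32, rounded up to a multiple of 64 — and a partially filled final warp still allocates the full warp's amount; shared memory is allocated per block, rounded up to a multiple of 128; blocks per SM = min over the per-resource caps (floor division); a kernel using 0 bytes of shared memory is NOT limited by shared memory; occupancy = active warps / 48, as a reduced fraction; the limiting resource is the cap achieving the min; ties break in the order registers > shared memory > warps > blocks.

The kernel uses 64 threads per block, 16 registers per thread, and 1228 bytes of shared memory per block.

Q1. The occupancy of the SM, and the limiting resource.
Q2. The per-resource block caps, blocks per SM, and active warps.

Answer: occupancy 1/2, limited by blocks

registers: 32 blocks
shared memory: 38 blocks
warps: 24 blocks
blocks: 12 blocks

Answer: 12 blocks, 24 active warps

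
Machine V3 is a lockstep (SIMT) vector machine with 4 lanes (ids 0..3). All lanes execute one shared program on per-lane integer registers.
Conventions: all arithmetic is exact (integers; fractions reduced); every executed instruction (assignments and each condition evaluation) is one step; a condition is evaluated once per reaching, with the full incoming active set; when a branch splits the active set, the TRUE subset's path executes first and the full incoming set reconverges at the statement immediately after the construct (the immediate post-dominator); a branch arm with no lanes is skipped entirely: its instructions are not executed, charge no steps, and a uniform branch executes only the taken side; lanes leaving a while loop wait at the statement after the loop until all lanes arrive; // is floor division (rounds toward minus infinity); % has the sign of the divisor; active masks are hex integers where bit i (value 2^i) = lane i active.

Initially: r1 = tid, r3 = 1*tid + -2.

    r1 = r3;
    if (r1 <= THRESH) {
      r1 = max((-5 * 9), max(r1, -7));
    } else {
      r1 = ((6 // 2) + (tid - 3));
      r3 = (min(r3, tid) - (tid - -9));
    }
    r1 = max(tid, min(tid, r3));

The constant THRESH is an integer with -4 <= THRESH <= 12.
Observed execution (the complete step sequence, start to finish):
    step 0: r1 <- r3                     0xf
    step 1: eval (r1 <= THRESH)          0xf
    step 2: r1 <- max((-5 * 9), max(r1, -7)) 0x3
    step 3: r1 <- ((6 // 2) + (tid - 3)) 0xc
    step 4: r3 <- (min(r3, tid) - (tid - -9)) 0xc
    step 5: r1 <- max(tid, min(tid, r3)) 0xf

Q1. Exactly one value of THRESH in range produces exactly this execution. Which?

Answer: THRESH = -1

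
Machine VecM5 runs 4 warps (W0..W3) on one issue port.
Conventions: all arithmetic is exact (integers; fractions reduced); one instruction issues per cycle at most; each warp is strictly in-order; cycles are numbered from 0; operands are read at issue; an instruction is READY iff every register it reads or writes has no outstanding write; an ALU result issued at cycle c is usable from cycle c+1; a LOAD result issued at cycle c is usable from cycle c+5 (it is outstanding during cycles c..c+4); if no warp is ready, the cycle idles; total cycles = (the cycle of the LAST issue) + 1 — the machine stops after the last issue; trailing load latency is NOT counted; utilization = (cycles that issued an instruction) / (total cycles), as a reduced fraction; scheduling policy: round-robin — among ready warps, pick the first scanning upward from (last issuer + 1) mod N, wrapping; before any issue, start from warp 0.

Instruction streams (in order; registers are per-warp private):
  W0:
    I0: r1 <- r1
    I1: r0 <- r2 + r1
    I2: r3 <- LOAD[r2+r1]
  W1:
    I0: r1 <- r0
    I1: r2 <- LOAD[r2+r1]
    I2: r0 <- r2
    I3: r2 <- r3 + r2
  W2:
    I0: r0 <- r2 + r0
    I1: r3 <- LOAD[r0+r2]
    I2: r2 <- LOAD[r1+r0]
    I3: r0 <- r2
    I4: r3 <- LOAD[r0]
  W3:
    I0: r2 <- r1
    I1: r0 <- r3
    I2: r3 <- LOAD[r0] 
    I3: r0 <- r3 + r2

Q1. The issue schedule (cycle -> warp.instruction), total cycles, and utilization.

cycle 0: W0.I0
cycle 1: W1.I0
cycle 2: W2.I0
cycle 3: W3.I0
cycle 4: W0.I1
cycle 5: W1.I1
cycle 6: W2.I1
cycle 7: W3.I1
cycle 8: W0.I2
cycle 9: W2.I2
cycle 10: W3.I2
cycle 11: W1.I2
cycle 12: W1.I3
cycle 13: idle
cycle 14: W2.I3
cycle 15: W3.I3
cycle 16: W2.I4

Answer: 17 cycles, utilization 16/17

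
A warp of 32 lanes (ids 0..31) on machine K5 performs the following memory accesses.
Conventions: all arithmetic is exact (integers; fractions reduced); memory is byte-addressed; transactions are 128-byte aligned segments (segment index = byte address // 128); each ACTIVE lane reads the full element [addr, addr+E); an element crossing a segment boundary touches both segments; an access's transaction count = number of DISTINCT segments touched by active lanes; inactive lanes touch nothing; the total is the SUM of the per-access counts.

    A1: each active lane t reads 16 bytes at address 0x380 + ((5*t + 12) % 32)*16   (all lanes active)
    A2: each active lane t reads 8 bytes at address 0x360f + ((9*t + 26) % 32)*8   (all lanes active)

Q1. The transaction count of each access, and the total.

A1: 4 transactions
A2: 3 transactions

Answer: 4,3; total 7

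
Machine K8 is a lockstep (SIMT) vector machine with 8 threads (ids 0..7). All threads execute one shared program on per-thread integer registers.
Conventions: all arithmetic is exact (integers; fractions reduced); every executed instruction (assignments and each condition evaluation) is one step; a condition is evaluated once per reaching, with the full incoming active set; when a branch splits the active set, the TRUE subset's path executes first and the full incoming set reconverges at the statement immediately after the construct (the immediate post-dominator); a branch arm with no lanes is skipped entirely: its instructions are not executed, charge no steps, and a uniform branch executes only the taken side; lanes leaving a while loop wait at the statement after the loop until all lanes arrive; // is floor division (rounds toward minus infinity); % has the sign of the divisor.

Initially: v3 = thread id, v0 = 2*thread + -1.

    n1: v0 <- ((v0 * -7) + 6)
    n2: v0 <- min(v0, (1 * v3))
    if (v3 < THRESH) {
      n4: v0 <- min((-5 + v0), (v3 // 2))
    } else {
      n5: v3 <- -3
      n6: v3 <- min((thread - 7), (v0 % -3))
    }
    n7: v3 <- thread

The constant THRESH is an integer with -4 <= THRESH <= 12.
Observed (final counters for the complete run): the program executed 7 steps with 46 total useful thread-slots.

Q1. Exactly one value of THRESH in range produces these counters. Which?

Answer: THRESH = 2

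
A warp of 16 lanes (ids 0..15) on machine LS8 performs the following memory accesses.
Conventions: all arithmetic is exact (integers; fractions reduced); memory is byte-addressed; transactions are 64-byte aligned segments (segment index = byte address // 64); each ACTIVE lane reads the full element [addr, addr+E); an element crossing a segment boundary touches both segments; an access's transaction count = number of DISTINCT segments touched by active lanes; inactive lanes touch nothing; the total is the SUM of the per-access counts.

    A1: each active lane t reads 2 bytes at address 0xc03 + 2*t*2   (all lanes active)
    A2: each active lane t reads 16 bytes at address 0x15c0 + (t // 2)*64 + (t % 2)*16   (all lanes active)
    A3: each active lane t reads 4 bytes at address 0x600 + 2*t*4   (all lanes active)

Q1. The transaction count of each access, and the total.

A1: 2 transactions
A2: 8 transactions
A3: 2 transactions

Answer: 2,8,2; total 12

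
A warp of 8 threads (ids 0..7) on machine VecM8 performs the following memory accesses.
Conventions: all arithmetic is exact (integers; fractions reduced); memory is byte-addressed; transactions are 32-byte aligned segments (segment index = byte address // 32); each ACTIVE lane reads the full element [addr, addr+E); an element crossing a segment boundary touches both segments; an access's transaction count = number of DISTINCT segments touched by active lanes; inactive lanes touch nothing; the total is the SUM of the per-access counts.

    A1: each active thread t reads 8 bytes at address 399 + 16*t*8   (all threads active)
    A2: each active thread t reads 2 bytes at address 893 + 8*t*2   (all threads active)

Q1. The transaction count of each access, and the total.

A1: 8 transactions
A2: 5 transactions

Answer: 8,5; total 13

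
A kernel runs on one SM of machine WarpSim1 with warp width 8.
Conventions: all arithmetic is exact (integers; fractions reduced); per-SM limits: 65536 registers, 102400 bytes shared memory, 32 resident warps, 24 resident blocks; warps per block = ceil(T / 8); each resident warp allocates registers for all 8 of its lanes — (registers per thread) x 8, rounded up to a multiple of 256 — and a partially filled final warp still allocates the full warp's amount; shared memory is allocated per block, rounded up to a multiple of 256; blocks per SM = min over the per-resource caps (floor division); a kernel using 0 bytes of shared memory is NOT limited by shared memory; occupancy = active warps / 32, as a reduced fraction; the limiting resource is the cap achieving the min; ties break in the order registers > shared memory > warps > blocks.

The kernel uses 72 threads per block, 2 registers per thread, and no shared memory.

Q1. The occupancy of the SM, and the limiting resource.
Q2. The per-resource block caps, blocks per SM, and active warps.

Answer: occupancy 27/32, limited by warps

registers: 28 blocks
shared memory: no limit (kernel uses none)
warps: 3 blocks
blocks: 24 blocks

Answer: 3 blocks, 27 active warps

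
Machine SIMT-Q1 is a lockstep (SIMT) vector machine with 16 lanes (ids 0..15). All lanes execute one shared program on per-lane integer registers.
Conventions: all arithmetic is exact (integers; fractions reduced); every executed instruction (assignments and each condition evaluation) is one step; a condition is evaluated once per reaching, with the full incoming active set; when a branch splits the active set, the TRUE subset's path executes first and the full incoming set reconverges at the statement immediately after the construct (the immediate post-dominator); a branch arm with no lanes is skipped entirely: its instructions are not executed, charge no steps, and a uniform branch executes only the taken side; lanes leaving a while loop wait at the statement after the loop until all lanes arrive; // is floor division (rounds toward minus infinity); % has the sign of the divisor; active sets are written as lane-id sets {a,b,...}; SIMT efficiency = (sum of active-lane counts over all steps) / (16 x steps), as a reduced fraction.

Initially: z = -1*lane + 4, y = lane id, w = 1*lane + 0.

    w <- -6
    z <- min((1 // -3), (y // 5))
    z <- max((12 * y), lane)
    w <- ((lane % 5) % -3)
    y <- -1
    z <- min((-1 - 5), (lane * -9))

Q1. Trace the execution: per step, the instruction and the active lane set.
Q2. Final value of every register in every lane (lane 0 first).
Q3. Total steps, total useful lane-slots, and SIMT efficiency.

step 0: w <- -6                      {0,1,2,3,4,5,6,7,8,9,10,11,12,13,14,15}
step 1: z <- min((1 // -3), (y // 5)) {0,1,2,3,4,5,6,7,8,9,10,11,12,13,14,15}
step 2: z <- max((12 * y), lane)     {0,1,2,3,4,5,6,7,8,9,10,11,12,13,14,15}
step 3: w <- ((lane % 5) % -3)       {0,1,2,3,4,5,6,7,8,9,10,11,12,13,14,15}
step 4: y <- -1                      {0,1,2,3,4,5,6,7,8,9,10,11,12,13,14,15}
step 5: z <- min((-1 - 5), (lane * -9)) {0,1,2,3,4,5,6,7,8,9,10,11,12,13,14,15}

Answer: 6 steps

z: -6,-9,-18,-27,-36,-45,-54,-63,-72,-81,-90,-99,-108,-117,-126,-135
y: -1,-1,-1,-1,-1,-1,-1,-1,-1,-1,-1,-1,-1,-1,-1,-1
w: 0,-2,-1,0,-2,0,-2,-1,0,-2,0,-2,-1,0,-2,0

steps = 6; useful = 96; efficiency = 96/96 = 1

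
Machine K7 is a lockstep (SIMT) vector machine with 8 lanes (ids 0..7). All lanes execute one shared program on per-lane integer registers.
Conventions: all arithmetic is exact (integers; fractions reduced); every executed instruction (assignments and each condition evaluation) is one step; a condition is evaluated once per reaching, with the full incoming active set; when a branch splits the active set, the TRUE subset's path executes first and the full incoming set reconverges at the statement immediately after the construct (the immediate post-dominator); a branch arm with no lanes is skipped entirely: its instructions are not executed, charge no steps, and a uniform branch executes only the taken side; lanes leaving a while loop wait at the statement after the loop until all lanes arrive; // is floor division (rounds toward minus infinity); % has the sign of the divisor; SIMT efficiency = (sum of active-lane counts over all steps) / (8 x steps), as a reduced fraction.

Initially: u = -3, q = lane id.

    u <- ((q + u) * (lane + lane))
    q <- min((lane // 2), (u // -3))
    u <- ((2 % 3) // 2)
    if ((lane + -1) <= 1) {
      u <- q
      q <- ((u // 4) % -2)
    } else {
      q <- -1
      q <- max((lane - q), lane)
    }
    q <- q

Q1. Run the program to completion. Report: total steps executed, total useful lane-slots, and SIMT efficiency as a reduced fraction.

Answer: 9 steps, 56 useful, 7/9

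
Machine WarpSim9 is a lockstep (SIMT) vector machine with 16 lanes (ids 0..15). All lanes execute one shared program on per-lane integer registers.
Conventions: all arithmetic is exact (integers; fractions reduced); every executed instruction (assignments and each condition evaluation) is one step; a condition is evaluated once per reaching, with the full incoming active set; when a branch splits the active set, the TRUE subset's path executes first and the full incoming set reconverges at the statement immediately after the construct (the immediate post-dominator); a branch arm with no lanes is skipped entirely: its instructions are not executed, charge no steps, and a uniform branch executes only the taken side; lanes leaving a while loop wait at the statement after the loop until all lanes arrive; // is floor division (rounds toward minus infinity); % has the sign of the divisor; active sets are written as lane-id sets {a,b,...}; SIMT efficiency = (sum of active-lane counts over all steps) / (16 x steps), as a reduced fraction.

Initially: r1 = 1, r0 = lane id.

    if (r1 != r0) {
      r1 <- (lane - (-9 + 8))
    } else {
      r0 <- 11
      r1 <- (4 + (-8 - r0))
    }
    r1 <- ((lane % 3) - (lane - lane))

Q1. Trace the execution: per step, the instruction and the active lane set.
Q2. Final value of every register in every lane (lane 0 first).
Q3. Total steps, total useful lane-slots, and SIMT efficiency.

step 0: eval (r1 != r0)              {0,1,2,3,4,5,6,7,8,9,10,11,12,13,14,15}
step 1: r1 <- (lane - (-9 + 8))      {0,2,3,4,5,6,7,8,9,10,11,12,13,14,15}
step 2: r0 <- 11                     {1}
step 3: r1 <- (4 + (-8 - r0))        {1}
step 4: r1 <- ((lane % 3) - (lane - lane)) {0,1,2,3,4,5,6,7,8,9,10,11,12,13,14,15}

Answer: 5 steps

r1: 0,1,2,0,1,2,0,1,2,0,1,2,0,1,2,0
r0: 0,11,2,3,4,5,6,7,8,9,10,11,12,13,14,15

steps = 5; useful = 49; efficiency = 49/80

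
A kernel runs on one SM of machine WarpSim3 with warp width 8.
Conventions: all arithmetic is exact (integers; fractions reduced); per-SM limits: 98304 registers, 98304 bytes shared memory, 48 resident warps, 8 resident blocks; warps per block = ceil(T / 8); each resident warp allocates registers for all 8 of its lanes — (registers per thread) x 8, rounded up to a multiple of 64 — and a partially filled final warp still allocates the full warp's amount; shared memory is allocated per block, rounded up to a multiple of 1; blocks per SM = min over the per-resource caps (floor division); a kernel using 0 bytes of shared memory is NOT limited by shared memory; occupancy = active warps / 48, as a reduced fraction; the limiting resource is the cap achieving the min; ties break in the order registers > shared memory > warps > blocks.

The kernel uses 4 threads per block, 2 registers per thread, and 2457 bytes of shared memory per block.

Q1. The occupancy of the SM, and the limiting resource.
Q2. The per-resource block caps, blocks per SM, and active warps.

Answer: occupancy 1/6, limited by blocks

registers: 1536 blocks
shared memory: 40 blocks
warps: 48 blocks
blocks: 8 blocks

Answer: 8 blocks, 8 active warps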